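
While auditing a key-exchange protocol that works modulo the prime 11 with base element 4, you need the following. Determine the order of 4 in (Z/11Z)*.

5

The order of 4 must divide φ(11) = 11 − 1 = 10 = 2 · 5.
Divisors of 10: 1, 2, 5, 10.
Evaluate successive powers at the divisors of 10:
4^1 ≡ 4
4^2 ≡ 5
4^5 ≡ 1
Therefore the multiplicative order of 4 modulo 11 is 5.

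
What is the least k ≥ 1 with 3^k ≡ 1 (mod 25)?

20

Since 3 ∈ (Z/25Z)^×, its order divides φ(25) = φ(5^2) = 5·(5−1) = 20 = 2^2 · 5.
Divisors of 20: 1, 2, 4, 5, 10, 20.
Test each divisor d:
3^1 ≡ 3 (mod 25)
3^2 ≡ 9 (mod 25)
3^4 ≡ 6 (mod 25)
3^5 ≡ 18 (mod 25)
3^10 ≡ 24 (mod 25)
3^20 ≡ 1 (mod 25) ✓
The smallest such exponent is 20, so the order of 3 is 20.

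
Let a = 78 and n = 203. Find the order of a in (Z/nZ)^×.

7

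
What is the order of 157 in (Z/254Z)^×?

The order of 157 must divide φ(254) = φ(2)·φ(127) = 1·126 = 126 = 2 · 3^2 · 7.
Divisors of 126: 1, 2, 3, 6, 7, 9, 14, 18, 21, 42, 63, 126.
Check 157^d mod 254 for each divisor in increasing order:
157^1 ≡ 157 (mod 254)
157^2 ≡ 11 (mod 254)
157^3 ≡ 203 (mod 254)
157^6 ≡ 61 (mod 254)
157^7 ≡ 179 (mod 254)
157^9 ≡ 191 (mod 254)
157^14 ≡ 37 (mod 254)
157^18 ≡ 159 (mod 254)
157^21 ≡ 19 (mod 254)
157^42 ≡ 107 (mod 254)
157^63 ≡ 1 (mod 254) ✓
So ord_254(157) = 63.

63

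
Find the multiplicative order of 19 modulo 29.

Since 19 ∈ (Z/29Z)^×, its order divides φ(29) = 29 − 1 = 28 = 2^2 · 7.
Divisors of 28: 1, 2, 4, 7, 14, 28.
Check 19^d mod 29 for each divisor in increasing order:
19^1 ≡ 19 (mod 29)
19^2 ≡ 13 (mod 29)
19^4 ≡ 24 (mod 29)
19^7 ≡ 12 (mod 29)
19^14 ≡ 28 (mod 29)
19^28 ≡ 1 (mod 29) ✓
Hence ord(19) = 28.

28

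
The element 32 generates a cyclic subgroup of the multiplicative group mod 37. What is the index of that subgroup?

1

By Lagrange's theorem, ord_37(32) divides φ(37) = 37 − 1 = 36 = 2^2 · 3^2.
Divisors of 36: 1, 2, 3, 4, 6, 9, 12, 18, 36.
Test each divisor d:
32^1 ≡ 32
32^2 ≡ 25
32^3 ≡ 23
32^4 ≡ 33
32^6 ≡ 11
32^9 ≡ 31
32^12 ≡ 10
32^18 ≡ 36
32^36 ≡ 1
Thus |⟨32⟩| = ord(32) = 36.
[(Z/37Z)^× : ⟨32⟩] = 36/36 = 1.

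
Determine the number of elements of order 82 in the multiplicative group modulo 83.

φ(83) = 83 − 1 = 82 = 2 · 41.
In a cyclic group of order 82, there are φ(d) elements of order d for each divisor d of 82, and zero for non-divisors.
82 = 2 · 41 divides 82, and φ(82) = 40.

40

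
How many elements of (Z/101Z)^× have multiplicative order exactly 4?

φ(101) = 101 − 1 = 100 = 2^2 · 5^2.
Since (Z/101Z)^× is cyclic of order 100, the number of elements of order d is φ(d) when d | 100 and 0 otherwise.
4 = 2^2 divides 100, and φ(4) = 2.

2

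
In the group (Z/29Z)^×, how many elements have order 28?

12

φ(29) = 29 − 1 = 28 = 2^2 · 7.
Since (Z/29Z)^× is cyclic of order 28, the number of elements of order d is φ(d) when d | 28 and 0 otherwise.
28 = 2^2 · 7 divides 28, and φ(28) = 12.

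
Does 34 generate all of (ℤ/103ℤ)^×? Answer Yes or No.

No

φ(103) = 103 − 1 = 102 = 2 · 3 · 17.
Test 34^(102/q) mod 103 for each prime factor q of 102:
34^51 ≡ 1 (mod 103)  [q = 2: ≡ 1 ✗]
34^34 ≡ 1 (mod 103)  [q = 3: ≡ 1 ✗]
34^6 ≡ 13 (mod 103)  [q = 17: ≢ 1 ✓]
Since 34^51 ≡ 1, the order of 34 divides 51 < 102, so 34 is not a primitive root.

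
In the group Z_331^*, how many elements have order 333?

0

φ(331) = 331 − 1 = 330 = 2 · 3 · 5 · 11.
In a cyclic group of order 330, there are φ(d) elements of order d for each divisor d of 330, and zero for non-divisors.
Since 333 ∤ 330, the count is 0.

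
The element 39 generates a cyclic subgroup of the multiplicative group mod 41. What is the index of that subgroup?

2

ord(39) | φ(41) = 41 − 1 = 40 = 2^3 · 5.
Divisors of 40: 1, 2, 4, 5, 8, 10, 20, 40.
Check 39^d mod 41 for each divisor in increasing order:
39^1 ≡ 39 (mod 41)
39^2 ≡ 4 (mod 41)
39^4 ≡ 16 (mod 41)
39^5 ≡ 9 (mod 41)
39^8 ≡ 10 (mod 41)
39^10 ≡ 40 (mod 41)
39^20 ≡ 1 (mod 41) ✓
So ord_41(39) = 20, hence |⟨39⟩| = 20.
Index = |(Z/41Z)^×| / |⟨39⟩| = 40 / 20 = 2.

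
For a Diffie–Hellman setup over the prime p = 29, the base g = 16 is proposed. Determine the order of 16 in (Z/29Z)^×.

7

The order of 16 must divide φ(29) = 29 − 1 = 28 = 2^2 · 7.
Divisors of 28: 1, 2, 4, 7, 14, 28.
Test each divisor d:
16^1 ≡ 16 (mod 29)
16^2 ≡ 24 (mod 29)
16^4 ≡ 25 (mod 29)
16^7 ≡ 1 (mod 29) ✓
Hence ord(16) = 7.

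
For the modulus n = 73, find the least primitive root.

5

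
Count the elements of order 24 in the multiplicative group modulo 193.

8

φ(193) = 193 − 1 = 192 = 2^6 · 3.
In a cyclic group of order 192, there are φ(d) elements of order d for each divisor d of 192, and zero for non-divisors.
24 = 2^3 · 3 divides 192, and φ(24) = 8.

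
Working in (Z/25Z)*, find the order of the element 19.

The order of 19 must divide φ(25) = φ(5^2) = 5·(5−1) = 20 = 2^2 · 5.
Divisors of 20: 1, 2, 4, 5, 10, 20.
Compute 19^d (mod 25) for the divisors d until we hit 1:
19^1 ≡ 19
19^2 ≡ 11
19^4 ≡ 21
19^5 ≡ 24
19^10 ≡ 1
So ord_25(19) = 10.

10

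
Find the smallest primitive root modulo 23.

5

φ(23) = 23 − 1 = 22 = 2 · 11.
Test candidates g = 2, 3, … against the prime factors q ∈ {2, 11} of φ(23): g is a generator iff g^(22/q) ≢ 1 for every such q.
g = 2: 2^11 ≡ 1 — hits 1, so not a primitive root.
g = 3: 3^11 ≡ 1 — hits 1, so not a primitive root.
g = 4: 4^11 ≡ 1 — hits 1, so not a primitive root.
g = 5: 5^11 ≡ 22; 5^2 ≡ 2 — none is 1, so 5 is a primitive root.
So 5 is the smallest generator of (Z/23Z)^×.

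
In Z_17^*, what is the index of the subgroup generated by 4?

4

Since 4 ∈ (Z/17Z)^×, its order divides φ(17) = 17 − 1 = 16 = 2^4.
Divisors of 16: 1, 2, 4, 8, 16.
Check 4^d mod 17 for each divisor in increasing order:
4^1 ≡ 4 (mod 17)
4^2 ≡ 16 (mod 17)
4^4 ≡ 1 (mod 17) ✓
Thus |⟨4⟩| = ord(4) = 4.
The index is φ(17) / ord(4) = 16 / 4 = 4.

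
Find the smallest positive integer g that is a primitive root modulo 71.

φ(71) = 71 − 1 = 70 = 2 · 5 · 7.
Test candidates g = 2, 3, … against the prime factors q ∈ {2, 5, 7} of φ(71): g is a generator iff g^(70/q) ≢ 1 for every such q.
g = 2: 2^35 ≡ 1 — hits 1, so not a primitive root.
g = 3: 3^35 ≡ 1 — hits 1, so not a primitive root.
g = 4: 4^35 ≡ 1 — hits 1, so not a primitive root.
g = 5: 5^35 ≡ 1 — hits 1, so not a primitive root.
g = 6: 6^35 ≡ 1 — hits 1, so not a primitive root.
g = 7: 7^35 ≡ 70; 7^14 ≡ 54; 7^10 ≡ 45 — none is 1, so 7 is a primitive root.
So 7 is the smallest generator of (Z/71Z)^×.

7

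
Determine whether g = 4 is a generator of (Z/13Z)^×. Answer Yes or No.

No

φ(13) = 13 − 1 = 12 = 2^2 · 3.
An element g generates (Z/13Z)^× iff g^(12/q) ≢ 1 (mod 13) for each prime q ∈ {2, 3}.
4^6 ≡ 1 (mod 13)  [q = 2: ≡ 1 ✗]
4^4 ≡ 9 (mod 13)  [q = 3: ≢ 1 ✓]
The check at q = 2 fails, so 4 generates a proper subgroup.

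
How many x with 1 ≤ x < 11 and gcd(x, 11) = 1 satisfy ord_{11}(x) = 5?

φ(11) = 11 − 1 = 10 = 2 · 5.
Since (Z/11Z)^× is cyclic of order 10, the number of elements of order d is φ(d) when d | 10 and 0 otherwise.
5 | 10, and φ(5) = 5 − 1 = 4.

4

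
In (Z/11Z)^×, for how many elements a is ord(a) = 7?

φ(11) = 11 − 1 = 10 = 2 · 5.
In a cyclic group of order 10, there are φ(d) elements of order d for each divisor d of 10, and zero for non-divisors.
Here 10 is not a multiple of 7, so there are no elements of order 7.

0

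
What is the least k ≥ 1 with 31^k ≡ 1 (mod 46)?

By Lagrange's theorem, ord_46(31) divides φ(46) = φ(2)·φ(23) = 1·22 = 22 = 2 · 11.
Divisors of 22: 1, 2, 11, 22.
Compute 31^d (mod 46) for the divisors d until we hit 1:
31^1 ≡ 31 (mod 46)
31^2 ≡ 41 (mod 46)
31^11 ≡ 1 (mod 46) ✓
Hence ord(31) = 11.

11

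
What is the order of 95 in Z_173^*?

43

Since 95 ∈ (Z/173Z)^×, its order divides φ(173) = 173 − 1 = 172 = 2^2 · 43.
Divisors of 172: 1, 2, 4, 43, 86, 172.
Evaluate successive powers at the divisors of 172:
95^1 ≡ 95 (mod 173)
95^2 ≡ 29 (mod 173)
95^4 ≡ 149 (mod 173)
95^43 ≡ 1 (mod 173) ✓
Therefore the multiplicative order of 95 modulo 173 is 43.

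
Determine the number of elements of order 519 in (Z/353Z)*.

0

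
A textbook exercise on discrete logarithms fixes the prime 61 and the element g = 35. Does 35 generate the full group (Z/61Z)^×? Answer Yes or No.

Yes

φ(61) = 61 − 1 = 60 = 2^2 · 3 · 5.
35 is a primitive root mod 61 iff 35^(φ(61)/q) ≢ 1 for every prime q | φ(61), i.e. q ∈ {2, 3, 5}.
35^30 ≡ 60 (mod 61)  [q = 2: ≢ 1 ✓]
35^20 ≡ 13 (mod 61)  [q = 3: ≢ 1 ✓]
35^12 ≡ 9 (mod 61)  [q = 5: ≢ 1 ✓]
Every test exponent gives a nontrivial residue, hence 35 generates the full group.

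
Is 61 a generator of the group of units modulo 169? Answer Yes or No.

No

φ(169) = φ(13^2) = 13·(13−1) = 156 = 2^2 · 3 · 13.
It suffices to check that the order of 61 is not a proper divisor of 156: compute 61^(156/q) for q ∈ {2, 3, 13}.
61^78 ≡ 1 (mod 169)  [q = 2: ≡ 1 ✗]
61^52 ≡ 22 (mod 169)  [q = 3: ≢ 1 ✓]
61^12 ≡ 53 (mod 169)  [q = 13: ≢ 1 ✓]
Since 61^78 ≡ 1, the order of 61 divides 78 < 156, so 61 is not a primitive root.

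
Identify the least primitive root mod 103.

5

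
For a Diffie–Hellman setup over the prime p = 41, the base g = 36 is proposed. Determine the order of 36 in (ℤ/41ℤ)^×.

By Lagrange's theorem, ord_41(36) divides φ(41) = 41 − 1 = 40 = 2^3 · 5.
Divisors of 40: 1, 2, 4, 5, 8, 10, 20, 40.
Check 36^d mod 41 for each divisor in increasing order:
36^1 ≡ 36 (mod 41)
36^2 ≡ 25 (mod 41)
36^4 ≡ 10 (mod 41)
36^5 ≡ 32 (mod 41)
36^8 ≡ 18 (mod 41)
36^10 ≡ 40 (mod 41)
36^20 ≡ 1 (mod 41) ✓
So ord_41(36) = 20.

20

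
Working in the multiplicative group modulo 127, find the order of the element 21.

63

The order of 21 must divide φ(127) = 127 − 1 = 126 = 2 · 3^2 · 7.
Divisors of 126: 1, 2, 3, 6, 7, 9, 14, 18, 21, 42, 63, 126.
Check 21^d mod 127 for each divisor in increasing order:
21^1 ≡ 21 (mod 127)
21^2 ≡ 60 (mod 127)
21^3 ≡ 117 (mod 127)
21^6 ≡ 100 (mod 127)
21^7 ≡ 68 (mod 127)
21^9 ≡ 16 (mod 127)
21^14 ≡ 52 (mod 127)
21^18 ≡ 2 (mod 127)
21^21 ≡ 107 (mod 127)
21^42 ≡ 19 (mod 127)
21^63 ≡ 1 (mod 127) ✓
Therefore the multiplicative order of 21 modulo 127 is 63.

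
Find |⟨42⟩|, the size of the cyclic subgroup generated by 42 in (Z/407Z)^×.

By Lagrange's theorem, ord_407(42) divides φ(407) = φ(11·37) = (11−1)·(37−1) = 10·36 = 360 = 2^3 · 3^2 · 5.
Divisors of 360: 1, 2, 3, 4, 5, 6, 8, 9, 10, 12, 15, 18, 20, 24, 30, 36, 40, 45, 60, 72, 90, 120, 180, 360.
Check 42^d mod 407 for each divisor in increasing order:
42^1 ≡ 42 (mod 407)
42^2 ≡ 136 (mod 407)
42^3 ≡ 14 (mod 407)
42^4 ≡ 181 (mod 407)
42^5 ≡ 276 (mod 407)
42^6 ≡ 196 (mod 407)
42^8 ≡ 201 (mod 407)
42^9 ≡ 302 (mod 407)
42^10 ≡ 67 (mod 407)
42^12 ≡ 158 (mod 407)
42^15 ≡ 177 (mod 407)
42^18 ≡ 36 (mod 407)
42^20 ≡ 12 (mod 407)
42^24 ≡ 137 (mod 407)
42^30 ≡ 397 (mod 407)
42^36 ≡ 75 (mod 407)
42^40 ≡ 144 (mod 407)
42^45 ≡ 265 (mod 407)
42^60 ≡ 100 (mod 407)
42^72 ≡ 334 (mod 407)
42^90 ≡ 221 (mod 407)
42^120 ≡ 232 (mod 407)
42^180 ≡ 1 (mod 407) ✓
Hence ord(42) = 180.

180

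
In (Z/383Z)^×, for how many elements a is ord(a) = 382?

190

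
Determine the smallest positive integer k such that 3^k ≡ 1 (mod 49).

42

By Lagrange's theorem, ord_49(3) divides φ(49) = φ(7^2) = 7·(7−1) = 42 = 2 · 3 · 7.
Divisors of 42: 1, 2, 3, 6, 7, 14, 21, 42.
Evaluate successive powers at the divisors of 42:
3^1 ≡ 3 (mod 49)
3^2 ≡ 9 (mod 49)
3^3 ≡ 27 (mod 49)
3^6 ≡ 43 (mod 49)
3^7 ≡ 31 (mod 49)
3^14 ≡ 30 (mod 49)
3^21 ≡ 48 (mod 49)
3^42 ≡ 1 (mod 49) ✓
So ord_49(3) = 42.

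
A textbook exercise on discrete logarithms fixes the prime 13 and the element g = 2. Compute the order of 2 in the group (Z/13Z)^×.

12

ord(2) | φ(13) = 13 − 1 = 12 = 2^2 · 3.
Divisors of 12: 1, 2, 3, 4, 6, 12.
Test each divisor d:
2^1 ≡ 2 (mod 13)
2^2 ≡ 4 (mod 13)
2^3 ≡ 8 (mod 13)
2^4 ≡ 3 (mod 13)
2^6 ≡ 12 (mod 13)
2^12 ≡ 1 (mod 13) ✓
The smallest such exponent is 12, so the order of 2 is 12.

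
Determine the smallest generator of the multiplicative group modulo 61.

2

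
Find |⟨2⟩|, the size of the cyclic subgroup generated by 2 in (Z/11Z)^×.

10

ord(2) | φ(11) = 11 − 1 = 10 = 2 · 5.
Divisors of 10: 1, 2, 5, 10.
Test each divisor d:
2^1 ≡ 2 (mod 11)
2^2 ≡ 4 (mod 11)
2^5 ≡ 10 (mod 11)
2^10 ≡ 1 (mod 11) ✓
The smallest such exponent is 10, so the order of 2 is 10.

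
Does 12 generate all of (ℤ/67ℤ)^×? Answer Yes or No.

φ(67) = 67 − 1 = 66 = 2 · 3 · 11.
It suffices to check that the order of 12 is not a proper divisor of 66: compute 12^(66/q) for q ∈ {2, 3, 11}.
12^33 ≡ 66 (mod 67)  [q = 2: ≢ 1 ✓]
12^22 ≡ 29 (mod 67)  [q = 3: ≢ 1 ✓]
12^6 ≡ 62 (mod 67)  [q = 11: ≢ 1 ✓]
None equal 1, so ord_67(12) = 66: 12 is a primitive root.

Yes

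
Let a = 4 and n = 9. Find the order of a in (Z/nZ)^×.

3

ord(4) | φ(9) = φ(3^2) = 3·(3−1) = 6 = 2 · 3.
Divisors of 6: 1, 2, 3, 6.
Test each divisor d:
4^1 ≡ 4
4^2 ≡ 7
4^3 ≡ 1
So ord_9(4) = 3.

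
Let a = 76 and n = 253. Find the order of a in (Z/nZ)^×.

The order of 76 must divide φ(253) = φ(11·23) = (11−1)·(23−1) = 10·22 = 220 = 2^2 · 5 · 11.
Divisors of 220: 1, 2, 4, 5, 10, 11, 20, 22, 44, 55, 110, 220.
Test each divisor d:
76^1 ≡ 76 (mod 253)
76^2 ≡ 210 (mod 253)
76^4 ≡ 78 (mod 253)
76^5 ≡ 109 (mod 253)
76^10 ≡ 243 (mod 253)
76^11 ≡ 252 (mod 253)
76^20 ≡ 100 (mod 253)
76^22 ≡ 1 (mod 253) ✓
The smallest such exponent is 22, so the order of 76 is 22.

22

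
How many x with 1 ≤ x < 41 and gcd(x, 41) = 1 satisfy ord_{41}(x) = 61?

0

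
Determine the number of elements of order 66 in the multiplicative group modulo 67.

φ(67) = 67 − 1 = 66 = 2 · 3 · 11.
In a cyclic group of order 66, there are φ(d) elements of order d for each divisor d of 66, and zero for non-divisors.
66 = 2 · 3 · 11 divides 66, and φ(66) = 20.

20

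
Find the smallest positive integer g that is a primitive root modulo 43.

φ(43) = 43 − 1 = 42 = 2 · 3 · 7.
Test candidates g = 2, 3, … against the prime factors q ∈ {2, 3, 7} of φ(43): g is a generator iff g^(42/q) ≢ 1 for every such q.
g = 2: 2^21 ≡ 42; 2^14 ≡ 1 — hits 1, so not a primitive root.
g = 3: 3^21 ≡ 42; 3^14 ≡ 36; 3^6 ≡ 41 — none is 1, so 3 is a primitive root.
Hence the least primitive root of 43 is 3.

3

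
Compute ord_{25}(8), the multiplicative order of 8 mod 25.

20

The order of 8 must divide φ(25) = φ(5^2) = 5·(5−1) = 20 = 2^2 · 5.
Divisors of 20: 1, 2, 4, 5, 10, 20.
Test each divisor d:
8^1 ≡ 8 (mod 25)
8^2 ≡ 14 (mod 25)
8^4 ≡ 21 (mod 25)
8^5 ≡ 18 (mod 25)
8^10 ≡ 24 (mod 25)
8^20 ≡ 1 (mod 25) ✓
Hence ord(8) = 20.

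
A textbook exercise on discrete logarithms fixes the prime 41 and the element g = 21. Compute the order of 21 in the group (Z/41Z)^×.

20

Since 21 ∈ (Z/41Z)^×, its order divides φ(41) = 41 − 1 = 40 = 2^3 · 5.
Divisors of 40: 1, 2, 4, 5, 8, 10, 20, 40.
Compute 21^d (mod 41) for the divisors d until we hit 1:
21^1 ≡ 21
21^2 ≡ 31
21^4 ≡ 18
21^5 ≡ 9
21^8 ≡ 37
21^10 ≡ 40
21^20 ≡ 1
The smallest such exponent is 20, so the order of 21 is 20.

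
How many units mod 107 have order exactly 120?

0

φ(107) = 107 − 1 = 106 = 2 · 53.
(Z/107Z)^× is cyclic (|G| = 106); a cyclic group of order m has exactly φ(d) elements of each order d | m, and none otherwise.
Here 106 is not a multiple of 120, so there are no elements of order 120.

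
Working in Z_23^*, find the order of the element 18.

Since 18 ∈ (Z/23Z)^×, its order divides φ(23) = 23 − 1 = 22 = 2 · 11.
Divisors of 22: 1, 2, 11, 22.
Check 18^d mod 23 for each divisor in increasing order:
18^1 ≡ 18
18^2 ≡ 2
18^11 ≡ 1
Therefore the multiplicative order of 18 modulo 23 is 11.

11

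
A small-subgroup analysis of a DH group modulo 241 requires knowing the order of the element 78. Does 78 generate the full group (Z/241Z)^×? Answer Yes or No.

φ(241) = 241 − 1 = 240 = 2^4 · 3 · 5.
Test 78^(240/q) mod 241 for each prime factor q of 240:
78^120 ≡ 240 (mod 241)  [q = 2: ≢ 1 ✓]
78^80 ≡ 225 (mod 241)  [q = 3: ≢ 1 ✓]
78^48 ≡ 98 (mod 241)  [q = 5: ≢ 1 ✓]
None equal 1, so ord_241(78) = 240: 78 is a primitive root.

Yes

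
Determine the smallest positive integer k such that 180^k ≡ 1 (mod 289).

272

The order of 180 must divide φ(289) = φ(17^2) = 17·(17−1) = 272 = 2^4 · 17.
Divisors of 272: 1, 2, 4, 8, 16, 17, 34, 68, 136, 272.
Test each divisor d:
180^1 ≡ 180 (mod 289)
180^2 ≡ 32 (mod 289)
180^4 ≡ 157 (mod 289)
180^8 ≡ 84 (mod 289)
180^16 ≡ 120 (mod 289)
180^17 ≡ 214 (mod 289)
180^34 ≡ 134 (mod 289)
180^68 ≡ 38 (mod 289)
180^136 ≡ 288 (mod 289)
180^272 ≡ 1 (mod 289) ✓
Hence ord(180) = 272.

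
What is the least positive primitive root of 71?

φ(71) = 71 − 1 = 70 = 2 · 5 · 7.
Test candidates g = 2, 3, … against the prime factors q ∈ {2, 5, 7} of φ(71): g is a generator iff g^(70/q) ≢ 1 for every such q.
g = 2: 2^35 ≡ 1 — hits 1, so not a primitive root.
g = 3: 3^35 ≡ 1 — hits 1, so not a primitive root.
g = 4: 4^35 ≡ 1 — hits 1, so not a primitive root.
g = 5: 5^35 ≡ 1 — hits 1, so not a primitive root.
g = 6: 6^35 ≡ 1 — hits 1, so not a primitive root.
g = 7: 7^35 ≡ 70; 7^14 ≡ 54; 7^10 ≡ 45 — none is 1, so 7 is a primitive root.
The smallest primitive root modulo 71 is 7.

7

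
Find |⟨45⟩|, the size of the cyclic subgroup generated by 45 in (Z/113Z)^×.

112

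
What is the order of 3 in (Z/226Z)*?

Since 3 ∈ (Z/226Z)^×, its order divides φ(226) = φ(2)·φ(113) = 1·112 = 112 = 2^4 · 7.
Divisors of 112: 1, 2, 4, 7, 8, 14, 16, 28, 56, 112.
Check 3^d mod 226 for each divisor in increasing order:
3^1 ≡ 3 (mod 226)
3^2 ≡ 9 (mod 226)
3^4 ≡ 81 (mod 226)
3^7 ≡ 153 (mod 226)
3^8 ≡ 7 (mod 226)
3^14 ≡ 131 (mod 226)
3^16 ≡ 49 (mod 226)
3^28 ≡ 211 (mod 226)
3^56 ≡ 225 (mod 226)
3^112 ≡ 1 (mod 226) ✓
Therefore the multiplicative order of 3 modulo 226 is 112.

112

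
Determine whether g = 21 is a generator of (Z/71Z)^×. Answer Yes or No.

φ(71) = 71 − 1 = 70 = 2 · 5 · 7.
21 is a primitive root mod 71 iff 21^(φ(71)/q) ≢ 1 for every prime q | φ(71), i.e. q ∈ {2, 5, 7}.
21^35 ≡ 70 (mod 71)  [q = 2: ≢ 1 ✓]
21^14 ≡ 5 (mod 71)  [q = 5: ≢ 1 ✓]
21^10 ≡ 30 (mod 71)  [q = 7: ≢ 1 ✓]
None equal 1, so ord_71(21) = 70: 21 is a primitive root.

Yes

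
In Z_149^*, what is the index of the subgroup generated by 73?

4

Since 73 ∈ (Z/149Z)^×, its order divides φ(149) = 149 − 1 = 148 = 2^2 · 37.
Divisors of 148: 1, 2, 4, 37, 74, 148.
Check 73^d mod 149 for each divisor in increasing order:
73^1 ≡ 73 (mod 149)
73^2 ≡ 114 (mod 149)
73^4 ≡ 33 (mod 149)
73^37 ≡ 1 (mod 149) ✓
Thus |⟨73⟩| = ord(73) = 37.
The index is φ(149) / ord(73) = 148 / 37 = 4.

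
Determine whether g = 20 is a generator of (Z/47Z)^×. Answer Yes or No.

φ(47) = 47 − 1 = 46 = 2 · 23.
20 is a primitive root mod 47 iff 20^(φ(47)/q) ≢ 1 for every prime q | φ(47), i.e. q ∈ {2, 23}.
20^23 ≡ 46 (mod 47)  [q = 2: ≢ 1 ✓]
20^2 ≡ 24 (mod 47)  [q = 23: ≢ 1 ✓]
None equal 1, so ord_47(20) = 46: 20 is a primitive root.

Yes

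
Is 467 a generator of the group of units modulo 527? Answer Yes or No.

No

527 = 17 · 31 is a product of two distinct odd primes, so (Z/527Z)^× ≅ (Z/17Z)^× × (Z/31Z)^× is not cyclic.
No primitive root modulo 527 exists; in particular 467 is not one.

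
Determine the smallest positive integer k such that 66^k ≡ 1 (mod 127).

42

Since 66 ∈ (Z/127Z)^×, its order divides φ(127) = 127 − 1 = 126 = 2 · 3^2 · 7.
Divisors of 126: 1, 2, 3, 6, 7, 9, 14, 18, 21, 42, 63, 126.
Test each divisor d:
66^1 ≡ 66
66^2 ≡ 38
66^3 ≡ 95
66^6 ≡ 8
66^7 ≡ 20
66^9 ≡ 125
66^14 ≡ 19
66^18 ≡ 4
66^21 ≡ 126
66^42 ≡ 1
So ord_127(66) = 42.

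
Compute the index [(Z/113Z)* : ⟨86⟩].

1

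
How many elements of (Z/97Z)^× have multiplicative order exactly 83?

0

φ(97) = 97 − 1 = 96 = 2^5 · 3.
(Z/97Z)^× is cyclic (|G| = 96); a cyclic group of order m has exactly φ(d) elements of each order d | m, and none otherwise.
83 does not divide 96, so no element of (Z/97Z)^× has order 83.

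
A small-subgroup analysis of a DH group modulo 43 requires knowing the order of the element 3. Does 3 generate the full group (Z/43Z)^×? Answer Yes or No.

φ(43) = 43 − 1 = 42 = 2 · 3 · 7.
3 is a primitive root mod 43 iff 3^(φ(43)/q) ≢ 1 for every prime q | φ(43), i.e. q ∈ {2, 3, 7}.
3^21 ≡ 42 (mod 43)  [q = 2: ≢ 1 ✓]
3^14 ≡ 36 (mod 43)  [q = 3: ≢ 1 ✓]
3^6 ≡ 41 (mod 43)  [q = 7: ≢ 1 ✓]
Every test exponent gives a nontrivial residue, hence 3 generates the full group.

Yes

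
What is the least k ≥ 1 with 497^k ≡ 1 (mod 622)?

310

Since 497 ∈ (Z/622Z)^×, its order divides φ(622) = φ(2)·φ(311) = 1·310 = 310 = 2 · 5 · 31.
Divisors of 310: 1, 2, 5, 10, 31, 62, 155, 310.
Evaluate successive powers at the divisors of 310:
497^1 ≡ 497
497^2 ≡ 75
497^5 ≡ 357
497^10 ≡ 561
497^31 ≡ 95
497^62 ≡ 317
497^155 ≡ 621
497^310 ≡ 1
Hence ord(497) = 310.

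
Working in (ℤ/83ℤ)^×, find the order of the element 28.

41

The order of 28 must divide φ(83) = 83 − 1 = 82 = 2 · 41.
Divisors of 82: 1, 2, 41, 82.
Evaluate successive powers at the divisors of 82:
28^1 ≡ 28
28^2 ≡ 37
28^41 ≡ 1
The smallest such exponent is 41, so the order of 28 is 41.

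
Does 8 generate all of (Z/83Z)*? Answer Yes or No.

φ(83) = 83 − 1 = 82 = 2 · 41.
8 is a primitive root mod 83 iff 8^(φ(83)/q) ≢ 1 for every prime q | φ(83), i.e. q ∈ {2, 41}.
8^41 ≡ 82 (mod 83)  [q = 2: ≢ 1 ✓]
8^2 ≡ 64 (mod 83)  [q = 41: ≢ 1 ✓]
None equal 1, so ord_83(8) = 82: 8 is a primitive root.

Yes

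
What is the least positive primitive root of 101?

2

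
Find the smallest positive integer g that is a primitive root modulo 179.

2

φ(179) = 179 − 1 = 178 = 2 · 89.
g is a primitive root iff g^(178/q) ≢ 1 (mod 179) for each prime q ∈ {2, 89}.
g = 2: 2^89 ≡ 178; 2^2 ≡ 4 — none is 1, so 2 is a primitive root.
The smallest primitive root modulo 179 is 2.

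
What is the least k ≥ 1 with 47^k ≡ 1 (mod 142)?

70

By Lagrange's theorem, ord_142(47) divides φ(142) = φ(2)·φ(71) = 1·70 = 70 = 2 · 5 · 7.
Divisors of 70: 1, 2, 5, 7, 10, 14, 35, 70.
Check 47^d mod 142 for each divisor in increasing order:
47^1 ≡ 47 (mod 142)
47^2 ≡ 79 (mod 142)
47^5 ≡ 97 (mod 142)
47^7 ≡ 137 (mod 142)
47^10 ≡ 37 (mod 142)
47^14 ≡ 25 (mod 142)
47^35 ≡ 141 (mod 142)
47^70 ≡ 1 (mod 142) ✓
Hence ord(47) = 70.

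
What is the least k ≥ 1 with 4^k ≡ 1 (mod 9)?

3

The order of 4 must divide φ(9) = φ(3^2) = 3·(3−1) = 6 = 2 · 3.
Divisors of 6: 1, 2, 3, 6.
Check 4^d mod 9 for each divisor in increasing order:
4^1 ≡ 4
4^2 ≡ 7
4^3 ≡ 1
The smallest such exponent is 3, so the order of 4 is 3.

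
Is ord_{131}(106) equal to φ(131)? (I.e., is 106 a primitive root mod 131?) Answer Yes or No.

φ(131) = 131 − 1 = 130 = 2 · 5 · 13.
Test 106^(130/q) mod 131 for each prime factor q of 130:
106^65 ≡ 130 (mod 131)  [q = 2: ≢ 1 ✓]
106^26 ≡ 58 (mod 131)  [q = 5: ≢ 1 ✓]
106^10 ≡ 107 (mod 131)  [q = 13: ≢ 1 ✓]
None equal 1, so ord_131(106) = 130: 106 is a primitive root.

Yes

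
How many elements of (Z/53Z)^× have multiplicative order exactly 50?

φ(53) = 53 − 1 = 52 = 2^2 · 13.
(Z/53Z)^× is cyclic (|G| = 52); a cyclic group of order m has exactly φ(d) elements of each order d | m, and none otherwise.
50 does not divide 52, so no element of (Z/53Z)^× has order 50.

0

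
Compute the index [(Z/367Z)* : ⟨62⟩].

2

By Lagrange's theorem, ord_367(62) divides φ(367) = 367 − 1 = 366 = 2 · 3 · 61.
Divisors of 366: 1, 2, 3, 6, 61, 122, 183, 366.
Evaluate successive powers at the divisors of 366:
62^1 ≡ 62 (mod 367)
62^2 ≡ 174 (mod 367)
62^3 ≡ 145 (mod 367)
62^6 ≡ 106 (mod 367)
62^61 ≡ 283 (mod 367)
62^122 ≡ 83 (mod 367)
62^183 ≡ 1 (mod 367) ✓
The order of 62 is 183, so the subgroup it generates has 183 elements.
The index is φ(367) / ord(62) = 366 / 183 = 2.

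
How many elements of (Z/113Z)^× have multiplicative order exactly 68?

φ(113) = 113 − 1 = 112 = 2^4 · 7.
Since (Z/113Z)^× is cyclic of order 112, the number of elements of order d is φ(d) when d | 112 and 0 otherwise.
68 does not divide 112, so no element of (Z/113Z)^× has order 68.

0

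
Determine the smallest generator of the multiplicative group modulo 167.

φ(167) = 167 − 1 = 166 = 2 · 83.
Test candidates g = 2, 3, … against the prime factors q ∈ {2, 83} of φ(167): g is a generator iff g^(166/q) ≢ 1 for every such q.
g = 2: 2^83 ≡ 1 — hits 1, so not a primitive root.
g = 3: 3^83 ≡ 1 — hits 1, so not a primitive root.
g = 4: 4^83 ≡ 1 — hits 1, so not a primitive root.
g = 5: 5^83 ≡ 166; 5^2 ≡ 25 — none is 1, so 5 is a primitive root.
So 5 is the smallest generator of (Z/167Z)^×.

5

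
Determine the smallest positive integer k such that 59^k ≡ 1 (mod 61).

60

ord(59) | φ(61) = 61 − 1 = 60 = 2^2 · 3 · 5.
Divisors of 60: 1, 2, 3, 4, 5, 6, 10, 12, 15, 20, 30, 60.
Evaluate successive powers at the divisors of 60:
59^1 ≡ 59
59^2 ≡ 4
59^3 ≡ 53
59^4 ≡ 16
59^5 ≡ 29
59^6 ≡ 3
59^10 ≡ 48
59^12 ≡ 9
59^15 ≡ 50
59^20 ≡ 47
59^30 ≡ 60
59^60 ≡ 1
Therefore the multiplicative order of 59 modulo 61 is 60.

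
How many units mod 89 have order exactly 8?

φ(89) = 89 − 1 = 88 = 2^3 · 11.
In a cyclic group of order 88, there are φ(d) elements of order d for each divisor d of 88, and zero for non-divisors.
8 = 2^3 divides 88, and φ(8) = 4.

4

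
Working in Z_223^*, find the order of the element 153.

Since 153 ∈ (Z/223Z)^×, its order divides φ(223) = 223 − 1 = 222 = 2 · 3 · 37.
Divisors of 222: 1, 2, 3, 6, 37, 74, 111, 222.
Compute 153^d (mod 223) for the divisors d until we hit 1:
153^1 ≡ 153 (mod 223)
153^2 ≡ 217 (mod 223)
153^3 ≡ 197 (mod 223)
153^6 ≡ 7 (mod 223)
153^37 ≡ 183 (mod 223)
153^74 ≡ 39 (mod 223)
153^111 ≡ 1 (mod 223) ✓
So ord_223(153) = 111.

111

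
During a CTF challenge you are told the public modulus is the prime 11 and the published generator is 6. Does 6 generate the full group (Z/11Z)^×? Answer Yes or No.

φ(11) = 11 − 1 = 10 = 2 · 5.
An element g generates (Z/11Z)^× iff g^(10/q) ≢ 1 (mod 11) for each prime q ∈ {2, 5}.
6^5 ≡ 10 (mod 11)  [q = 2: ≢ 1 ✓]
6^2 ≡ 3 (mod 11)  [q = 5: ≢ 1 ✓]
All checks pass, so 6 has order 10 and is a primitive root modulo 11.

Yes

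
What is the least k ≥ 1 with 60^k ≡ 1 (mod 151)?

50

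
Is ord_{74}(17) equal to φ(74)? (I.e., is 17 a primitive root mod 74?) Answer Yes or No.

Yes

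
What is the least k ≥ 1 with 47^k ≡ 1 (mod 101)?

50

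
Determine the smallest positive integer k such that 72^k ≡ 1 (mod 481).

36

The order of 72 must divide φ(481) = φ(13·37) = (13−1)·(37−1) = 12·36 = 432 = 2^4 · 3^3.
Divisors of 432: 1, 2, 3, 4, 6, 8, 9, 12, 16, 18, 24, 27, 36, 48, 54, 72, 108, 144, 216, 432.
Test each divisor d:
72^1 ≡ 72 (mod 481)
72^2 ≡ 374 (mod 481)
72^3 ≡ 473 (mod 481)
72^4 ≡ 386 (mod 481)
72^6 ≡ 64 (mod 481)
72^8 ≡ 367 (mod 481)
72^9 ≡ 450 (mod 481)
72^12 ≡ 248 (mod 481)
72^16 ≡ 9 (mod 481)
72^18 ≡ 480 (mod 481)
72^24 ≡ 417 (mod 481)
72^27 ≡ 31 (mod 481)
72^36 ≡ 1 (mod 481) ✓
So ord_481(72) = 36.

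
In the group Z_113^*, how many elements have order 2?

1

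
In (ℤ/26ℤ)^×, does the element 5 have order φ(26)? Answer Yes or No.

No

φ(26) = φ(2)·φ(13) = 1·12 = 12 = 2^2 · 3.
5 is a primitive root mod 26 iff 5^(φ(26)/q) ≢ 1 for every prime q | φ(26), i.e. q ∈ {2, 3}.
5^6 ≡ 25 (mod 26)  [q = 2: ≢ 1 ✓]
5^4 ≡ 1 (mod 26)  [q = 3: ≡ 1 ✗]
5^4 ≡ 1 shows ord(5) | 4, strictly less than φ(26); not a primitive root.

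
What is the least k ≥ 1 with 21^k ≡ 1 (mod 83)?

41

ord(21) | φ(83) = 83 − 1 = 82 = 2 · 41.
Divisors of 82: 1, 2, 41, 82.
Evaluate successive powers at the divisors of 82:
21^1 ≡ 21
21^2 ≡ 26
21^41 ≡ 1
The smallest such exponent is 41, so the order of 21 is 41.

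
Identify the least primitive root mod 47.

5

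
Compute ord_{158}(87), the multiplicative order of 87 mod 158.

By Lagrange's theorem, ord_158(87) divides φ(158) = φ(2)·φ(79) = 1·78 = 78 = 2 · 3 · 13.
Divisors of 78: 1, 2, 3, 6, 13, 26, 39, 78.
Test each divisor d:
87^1 ≡ 87 (mod 158)
87^2 ≡ 143 (mod 158)
87^3 ≡ 117 (mod 158)
87^6 ≡ 101 (mod 158)
87^13 ≡ 1 (mod 158) ✓
Therefore the multiplicative order of 87 modulo 158 is 13.

13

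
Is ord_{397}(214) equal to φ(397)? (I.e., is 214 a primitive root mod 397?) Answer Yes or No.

No

φ(397) = 397 − 1 = 396 = 2^2 · 3^2 · 11.
An element g generates (Z/397Z)^× iff g^(396/q) ≢ 1 (mod 397) for each prime q ∈ {2, 3, 11}.
214^198 ≡ 396 (mod 397)  [q = 2: ≢ 1 ✓]
214^132 ≡ 1 (mod 397)  [q = 3: ≡ 1 ✗]
214^36 ≡ 126 (mod 397)  [q = 11: ≢ 1 ✓]
Since 214^132 ≡ 1, the order of 214 divides 132 < 396, so 214 is not a primitive root.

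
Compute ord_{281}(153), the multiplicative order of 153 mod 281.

5

By Lagrange's theorem, ord_281(153) divides φ(281) = 281 − 1 = 280 = 2^3 · 5 · 7.
Divisors of 280: 1, 2, 4, 5, 7, 8, 10, 14, 20, 28, 35, 40, 56, 70, 140, 280.
Check 153^d mod 281 for each divisor in increasing order:
153^1 ≡ 153 (mod 281)
153^2 ≡ 86 (mod 281)
153^4 ≡ 90 (mod 281)
153^5 ≡ 1 (mod 281) ✓
The smallest such exponent is 5, so the order of 153 is 5.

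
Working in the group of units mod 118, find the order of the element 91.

Since 91 ∈ (Z/118Z)^×, its order divides φ(118) = φ(2)·φ(59) = 1·58 = 58 = 2 · 29.
Divisors of 58: 1, 2, 29, 58.
Compute 91^d (mod 118) for the divisors d until we hit 1:
91^1 ≡ 91
91^2 ≡ 21
91^29 ≡ 117
91^58 ≡ 1
So ord_118(91) = 58.

58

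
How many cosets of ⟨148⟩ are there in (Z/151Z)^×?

By Lagrange's theorem, ord_151(148) divides φ(151) = 151 − 1 = 150 = 2 · 3 · 5^2.
Divisors of 150: 1, 2, 3, 5, 6, 10, 15, 25, 30, 50, 75, 150.
Compute 148^d (mod 151) for the divisors d until we hit 1:
148^1 ≡ 148 (mod 151)
148^2 ≡ 9 (mod 151)
148^3 ≡ 124 (mod 151)
148^5 ≡ 59 (mod 151)
148^6 ≡ 125 (mod 151)
148^10 ≡ 8 (mod 151)
148^15 ≡ 19 (mod 151)
148^25 ≡ 1 (mod 151) ✓
So ord_151(148) = 25, hence |⟨148⟩| = 25.
The index is φ(151) / ord(148) = 150 / 25 = 6.

6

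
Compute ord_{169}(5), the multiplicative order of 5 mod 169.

52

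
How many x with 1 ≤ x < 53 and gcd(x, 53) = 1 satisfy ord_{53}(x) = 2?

1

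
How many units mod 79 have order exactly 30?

φ(79) = 79 − 1 = 78 = 2 · 3 · 13.
(Z/79Z)^× is cyclic (|G| = 78); a cyclic group of order m has exactly φ(d) elements of each order d | m, and none otherwise.
Here 78 is not a multiple of 30, so there are no elements of order 30.

0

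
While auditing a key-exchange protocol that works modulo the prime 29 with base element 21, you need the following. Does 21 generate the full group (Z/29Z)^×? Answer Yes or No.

φ(29) = 29 − 1 = 28 = 2^2 · 7.
21 is a primitive root mod 29 iff 21^(φ(29)/q) ≢ 1 for every prime q | φ(29), i.e. q ∈ {2, 7}.
21^14 ≡ 28 (mod 29)  [q = 2: ≢ 1 ✓]
21^4 ≡ 7 (mod 29)  [q = 7: ≢ 1 ✓]
All checks pass, so 21 has order 28 and is a primitive root modulo 29.

Yes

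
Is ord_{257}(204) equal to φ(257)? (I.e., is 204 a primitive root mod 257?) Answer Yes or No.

Yes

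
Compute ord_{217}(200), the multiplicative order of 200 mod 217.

15

Since 200 ∈ (Z/217Z)^×, its order divides φ(217) = φ(7·31) = (7−1)·(31−1) = 6·30 = 180 = 2^2 · 3^2 · 5.
Divisors of 180: 1, 2, 3, 4, 5, 6, 9, 10, 12, 15, 18, 20, 30, 36, 45, 60, 90, 180.
Compute 200^d (mod 217) for the divisors d until we hit 1:
200^1 ≡ 200
200^2 ≡ 72
200^3 ≡ 78
200^4 ≡ 193
200^5 ≡ 191
200^6 ≡ 8
200^9 ≡ 190
200^10 ≡ 25
200^12 ≡ 64
200^15 ≡ 1
The smallest such exponent is 15, so the order of 200 is 15.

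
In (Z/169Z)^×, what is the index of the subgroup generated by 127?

2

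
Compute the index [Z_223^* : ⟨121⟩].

ord(121) | φ(223) = 223 − 1 = 222 = 2 · 3 · 37.
Divisors of 222: 1, 2, 3, 6, 37, 74, 111, 222.
Check 121^d mod 223 for each divisor in increasing order:
121^1 ≡ 121
121^2 ≡ 146
121^3 ≡ 49
121^6 ≡ 171
121^37 ≡ 39
121^74 ≡ 183
121^111 ≡ 1
Thus |⟨121⟩| = ord(121) = 111.
[(Z/223Z)^× : ⟨121⟩] = 222/111 = 2.

2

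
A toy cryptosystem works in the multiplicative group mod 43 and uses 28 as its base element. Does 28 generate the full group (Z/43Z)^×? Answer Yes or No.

φ(43) = 43 − 1 = 42 = 2 · 3 · 7.
28 is a primitive root mod 43 iff 28^(φ(43)/q) ≢ 1 for every prime q | φ(43), i.e. q ∈ {2, 3, 7}.
28^21 ≡ 42 (mod 43)  [q = 2: ≢ 1 ✓]
28^14 ≡ 6 (mod 43)  [q = 3: ≢ 1 ✓]
28^6 ≡ 11 (mod 43)  [q = 7: ≢ 1 ✓]
All checks pass, so 28 has order 42 and is a primitive root modulo 43.

Yes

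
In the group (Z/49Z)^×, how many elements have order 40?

φ(49) = φ(7^2) = 7·(7−1) = 42 = 2 · 3 · 7.
Since (Z/49Z)^× is cyclic of order 42, the number of elements of order d is φ(d) when d | 42 and 0 otherwise.
40 does not divide 42, so no element of (Z/49Z)^× has order 40.

0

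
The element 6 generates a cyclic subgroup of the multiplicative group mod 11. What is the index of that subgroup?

1

By Lagrange's theorem, ord_11(6) divides φ(11) = 11 − 1 = 10 = 2 · 5.
Divisors of 10: 1, 2, 5, 10.
Test each divisor d:
6^1 ≡ 6 (mod 11)
6^2 ≡ 3 (mod 11)
6^5 ≡ 10 (mod 11)
6^10 ≡ 1 (mod 11) ✓
Thus |⟨6⟩| = ord(6) = 10.
Index = |(Z/11Z)^×| / |⟨6⟩| = 10 / 10 = 1.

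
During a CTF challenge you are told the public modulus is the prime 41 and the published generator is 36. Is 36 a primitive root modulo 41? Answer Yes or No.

No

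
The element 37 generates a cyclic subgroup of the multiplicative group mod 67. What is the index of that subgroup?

22

The order of 37 must divide φ(67) = 67 − 1 = 66 = 2 · 3 · 11.
Divisors of 66: 1, 2, 3, 6, 11, 22, 33, 66.
Compute 37^d (mod 67) for the divisors d until we hit 1:
37^1 ≡ 37
37^2 ≡ 29
37^3 ≡ 1
So ord_67(37) = 3, hence |⟨37⟩| = 3.
Index = |(Z/67Z)^×| / |⟨37⟩| = 66 / 3 = 22.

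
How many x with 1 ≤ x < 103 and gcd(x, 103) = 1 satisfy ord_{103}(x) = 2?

φ(103) = 103 − 1 = 102 = 2 · 3 · 17.
(Z/103Z)^× is cyclic (|G| = 102); a cyclic group of order m has exactly φ(d) elements of each order d | m, and none otherwise.
2 | 102, and φ(2) = 2 − 1 = 1.

1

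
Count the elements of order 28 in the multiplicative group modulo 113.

12

φ(113) = 113 − 1 = 112 = 2^4 · 7.
(Z/113Z)^× is cyclic (|G| = 112); a cyclic group of order m has exactly φ(d) elements of each order d | m, and none otherwise.
28 = 2^2 · 7 divides 112, and φ(28) = 12.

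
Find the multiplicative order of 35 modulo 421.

By Lagrange's theorem, ord_421(35) divides φ(421) = 421 − 1 = 420 = 2^2 · 3 · 5 · 7.
Divisors of 420: 1, 2, 3, 4, 5, 6, 7, 10, 12, 14, 15, 20, 21, 28, 30, 35, 42, 60, 70, 84, 105, 140, 210, 420.
Check 35^d mod 421 for each divisor in increasing order:
35^1 ≡ 35 (mod 421)
35^2 ≡ 383 (mod 421)
35^3 ≡ 354 (mod 421)
35^4 ≡ 181 (mod 421)
35^5 ≡ 20 (mod 421)
35^6 ≡ 279 (mod 421)
35^7 ≡ 82 (mod 421)
35^10 ≡ 400 (mod 421)
35^12 ≡ 377 (mod 421)
35^14 ≡ 409 (mod 421)
35^15 ≡ 1 (mod 421) ✓
Therefore the multiplicative order of 35 modulo 421 is 15.

15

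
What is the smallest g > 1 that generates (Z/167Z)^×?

φ(167) = 167 − 1 = 166 = 2 · 83.
Test candidates g = 2, 3, … against the prime factors q ∈ {2, 83} of φ(167): g is a generator iff g^(166/q) ≢ 1 for every such q.
g = 2: 2^83 ≡ 1 — hits 1, so not a primitive root.
g = 3: 3^83 ≡ 1 — hits 1, so not a primitive root.
g = 4: 4^83 ≡ 1 — hits 1, so not a primitive root.
g = 5: 5^83 ≡ 166; 5^2 ≡ 25 — none is 1, so 5 is a primitive root.
So 5 is the smallest generator of (Z/167Z)^×.

5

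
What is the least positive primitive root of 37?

2

φ(37) = 37 − 1 = 36 = 2^2 · 3^2.
g is a primitive root iff g^(36/q) ≢ 1 (mod 37) for each prime q ∈ {2, 3}.
g = 2: 2^18 ≡ 36; 2^12 ≡ 26 — none is 1, so 2 is a primitive root.
The smallest primitive root modulo 37 is 2.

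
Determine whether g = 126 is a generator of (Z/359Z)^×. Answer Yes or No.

φ(359) = 359 − 1 = 358 = 2 · 179.
An element g generates (Z/359Z)^× iff g^(358/q) ≢ 1 (mod 359) for each prime q ∈ {2, 179}.
126^179 ≡ 358 (mod 359)  [q = 2: ≢ 1 ✓]
126^2 ≡ 80 (mod 359)  [q = 179: ≢ 1 ✓]
None equal 1, so ord_359(126) = 358: 126 is a primitive root.

Yes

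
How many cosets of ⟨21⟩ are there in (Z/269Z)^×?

4

ord(21) | φ(269) = 269 − 1 = 268 = 2^2 · 67.
Divisors of 268: 1, 2, 4, 67, 134, 268.
Check 21^d mod 269 for each divisor in increasing order:
21^1 ≡ 21 (mod 269)
21^2 ≡ 172 (mod 269)
21^4 ≡ 263 (mod 269)
21^67 ≡ 1 (mod 269) ✓
The order of 21 is 67, so the subgroup it generates has 67 elements.
The index is φ(269) / ord(21) = 268 / 67 = 4.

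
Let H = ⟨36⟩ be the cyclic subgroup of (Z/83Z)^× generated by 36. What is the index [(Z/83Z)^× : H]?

2

ord(36) | φ(83) = 83 − 1 = 82 = 2 · 41.
Divisors of 82: 1, 2, 41, 82.
Check 36^d mod 83 for each divisor in increasing order:
36^1 ≡ 36 (mod 83)
36^2 ≡ 51 (mod 83)
36^41 ≡ 1 (mod 83) ✓
Thus |⟨36⟩| = ord(36) = 41.
[(Z/83Z)^× : ⟨36⟩] = 82/41 = 2.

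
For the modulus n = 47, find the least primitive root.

5

φ(47) = 47 − 1 = 46 = 2 · 23.
g is a primitive root iff g^(46/q) ≢ 1 (mod 47) for each prime q ∈ {2, 23}.
g = 2: 2^23 ≡ 1 — hits 1, so not a primitive root.
g = 3: 3^23 ≡ 1 — hits 1, so not a primitive root.
g = 4: 4^23 ≡ 1 — hits 1, so not a primitive root.
g = 5: 5^23 ≡ 46; 5^2 ≡ 25 — none is 1, so 5 is a primitive root.
The smallest primitive root modulo 47 is 5.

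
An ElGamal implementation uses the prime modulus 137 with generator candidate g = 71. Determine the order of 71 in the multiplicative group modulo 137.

136

Since 71 ∈ (Z/137Z)^×, its order divides φ(137) = 137 − 1 = 136 = 2^3 · 17.
Divisors of 136: 1, 2, 4, 8, 17, 34, 68, 136.
Test each divisor d:
71^1 ≡ 71 (mod 137)
71^2 ≡ 109 (mod 137)
71^4 ≡ 99 (mod 137)
71^8 ≡ 74 (mod 137)
71^17 ≡ 127 (mod 137)
71^34 ≡ 100 (mod 137)
71^68 ≡ 136 (mod 137)
71^136 ≡ 1 (mod 137) ✓
Therefore the multiplicative order of 71 modulo 137 is 136.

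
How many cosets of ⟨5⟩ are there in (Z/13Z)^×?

3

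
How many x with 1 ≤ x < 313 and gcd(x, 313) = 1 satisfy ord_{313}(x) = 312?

96

φ(313) = 313 − 1 = 312 = 2^3 · 3 · 13.
Since (Z/313Z)^× is cyclic of order 312, the number of elements of order d is φ(d) when d | 312 and 0 otherwise.
312 = 2^3 · 3 · 13 divides 312, and φ(312) = 96.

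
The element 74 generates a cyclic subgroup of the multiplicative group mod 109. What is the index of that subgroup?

2

ord(74) | φ(109) = 109 − 1 = 108 = 2^2 · 3^3.
Divisors of 108: 1, 2, 3, 4, 6, 9, 12, 18, 27, 36, 54, 108.
Check 74^d mod 109 for each divisor in increasing order:
74^1 ≡ 74 (mod 109)
74^2 ≡ 26 (mod 109)
74^3 ≡ 71 (mod 109)
74^4 ≡ 22 (mod 109)
74^6 ≡ 27 (mod 109)
74^9 ≡ 64 (mod 109)
74^12 ≡ 75 (mod 109)
74^18 ≡ 63 (mod 109)
74^27 ≡ 108 (mod 109)
74^36 ≡ 45 (mod 109)
74^54 ≡ 1 (mod 109) ✓
So ord_109(74) = 54, hence |⟨74⟩| = 54.
The index is φ(109) / ord(74) = 108 / 54 = 2.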